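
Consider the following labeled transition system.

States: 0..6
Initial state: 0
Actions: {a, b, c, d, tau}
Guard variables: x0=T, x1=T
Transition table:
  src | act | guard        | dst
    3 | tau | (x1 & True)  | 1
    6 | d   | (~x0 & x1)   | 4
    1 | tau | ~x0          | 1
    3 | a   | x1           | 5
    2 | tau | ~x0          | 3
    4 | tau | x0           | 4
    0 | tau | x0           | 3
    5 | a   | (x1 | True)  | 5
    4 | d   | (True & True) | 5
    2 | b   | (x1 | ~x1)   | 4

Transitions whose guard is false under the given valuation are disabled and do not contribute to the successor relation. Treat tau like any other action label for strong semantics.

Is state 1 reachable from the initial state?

Guard filter leaves 7 enabled edge(s).
L0 = {0}
L1 = {3}  cumulative {0,3}
L2 = {1,5}  cumulative {0,1,3,5}
Reachable = {0,1,3,5}
Path to 1: tau·tau

Answer: REACHABLE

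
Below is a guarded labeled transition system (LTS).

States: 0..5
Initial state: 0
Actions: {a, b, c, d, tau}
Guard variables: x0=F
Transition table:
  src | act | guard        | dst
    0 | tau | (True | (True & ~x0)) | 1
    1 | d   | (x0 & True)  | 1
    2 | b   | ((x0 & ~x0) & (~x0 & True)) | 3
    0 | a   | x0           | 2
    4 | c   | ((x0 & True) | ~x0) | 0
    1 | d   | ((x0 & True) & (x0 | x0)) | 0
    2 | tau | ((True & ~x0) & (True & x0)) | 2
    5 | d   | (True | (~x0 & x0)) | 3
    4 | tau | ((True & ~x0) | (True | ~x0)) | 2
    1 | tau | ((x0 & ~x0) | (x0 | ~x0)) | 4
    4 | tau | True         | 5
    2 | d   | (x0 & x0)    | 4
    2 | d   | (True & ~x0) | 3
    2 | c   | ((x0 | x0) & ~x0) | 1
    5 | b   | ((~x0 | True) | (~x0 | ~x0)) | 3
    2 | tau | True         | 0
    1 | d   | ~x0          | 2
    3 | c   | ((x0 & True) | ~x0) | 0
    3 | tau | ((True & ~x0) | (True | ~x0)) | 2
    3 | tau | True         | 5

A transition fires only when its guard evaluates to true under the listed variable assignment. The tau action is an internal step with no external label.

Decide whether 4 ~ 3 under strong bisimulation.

Answer: BISIMILAR

Trace:
Bisimulation quotient by refinement:
  P[0] = {{0,1,2,3,4,5}}
  P[1] = {{0},{1,2},{3,4},{5}}
  P[2] = {{0},{1},{2},{3,4},{5}}
Fixed point at round 3; 5 class(es).
4∈{3,4}, 3∈{3,4}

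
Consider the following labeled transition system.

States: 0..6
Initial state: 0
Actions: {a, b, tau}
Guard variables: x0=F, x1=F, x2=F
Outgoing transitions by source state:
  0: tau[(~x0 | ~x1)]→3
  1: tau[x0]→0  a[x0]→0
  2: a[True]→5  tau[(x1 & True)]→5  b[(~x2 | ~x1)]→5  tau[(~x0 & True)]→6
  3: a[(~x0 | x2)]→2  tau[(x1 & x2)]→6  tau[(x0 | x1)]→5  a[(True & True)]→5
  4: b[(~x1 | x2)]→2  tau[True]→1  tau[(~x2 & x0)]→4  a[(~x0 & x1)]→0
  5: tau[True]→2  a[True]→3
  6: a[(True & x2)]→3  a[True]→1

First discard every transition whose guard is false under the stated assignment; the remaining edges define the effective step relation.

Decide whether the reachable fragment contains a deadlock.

Reachable = {0,1,2,3,5,6}
  0: tau→3  [1 out]
  1: ∅  [deadlock]
  2: a→5  b→5  tau→6  [3 out]
  3: a→2  a→5  [2 out]
  5: a→3  tau→2  [2 out]
  6: a→1  [1 out]
Path to 1: tau·a·tau·a

Answer: DEADLOCK at state 1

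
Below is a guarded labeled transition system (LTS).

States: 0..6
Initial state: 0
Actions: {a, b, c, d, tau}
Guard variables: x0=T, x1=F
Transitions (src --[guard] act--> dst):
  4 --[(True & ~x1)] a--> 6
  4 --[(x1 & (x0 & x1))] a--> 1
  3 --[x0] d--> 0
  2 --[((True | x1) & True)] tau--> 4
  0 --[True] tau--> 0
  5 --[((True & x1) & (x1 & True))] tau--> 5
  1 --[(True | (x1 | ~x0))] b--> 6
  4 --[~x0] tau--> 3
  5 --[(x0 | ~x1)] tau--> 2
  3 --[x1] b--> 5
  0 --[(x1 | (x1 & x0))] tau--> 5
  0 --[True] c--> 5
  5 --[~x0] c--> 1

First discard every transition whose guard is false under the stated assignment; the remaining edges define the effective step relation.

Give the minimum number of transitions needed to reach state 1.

BFS to 1:
  Layer 0: {0}
  Layer 1: {5}
  Layer 2: {2}
  Layer 3: {4}
  Layer 4: {6}
1 never appears.

Answer: UNREACHABLE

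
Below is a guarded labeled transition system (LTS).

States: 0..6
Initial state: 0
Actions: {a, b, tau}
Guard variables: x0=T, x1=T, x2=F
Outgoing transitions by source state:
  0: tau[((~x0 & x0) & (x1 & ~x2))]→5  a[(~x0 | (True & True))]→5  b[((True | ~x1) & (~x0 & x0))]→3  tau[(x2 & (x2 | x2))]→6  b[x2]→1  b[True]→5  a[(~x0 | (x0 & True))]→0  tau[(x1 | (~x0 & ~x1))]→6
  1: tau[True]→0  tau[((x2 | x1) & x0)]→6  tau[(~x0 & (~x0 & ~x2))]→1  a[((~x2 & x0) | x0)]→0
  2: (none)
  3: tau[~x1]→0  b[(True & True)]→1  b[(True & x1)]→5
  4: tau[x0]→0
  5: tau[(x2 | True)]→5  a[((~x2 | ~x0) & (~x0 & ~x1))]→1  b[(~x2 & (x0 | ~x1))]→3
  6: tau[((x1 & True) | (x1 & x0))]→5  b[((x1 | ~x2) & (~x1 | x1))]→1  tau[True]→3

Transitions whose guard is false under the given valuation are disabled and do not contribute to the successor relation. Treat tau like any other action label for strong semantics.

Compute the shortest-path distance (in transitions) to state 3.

Layered search for 3:
  L0 = {0}
  L1 = {5,6}
  L2 = {1,3}
depth(3)=2, e.g. a·b

Answer: 2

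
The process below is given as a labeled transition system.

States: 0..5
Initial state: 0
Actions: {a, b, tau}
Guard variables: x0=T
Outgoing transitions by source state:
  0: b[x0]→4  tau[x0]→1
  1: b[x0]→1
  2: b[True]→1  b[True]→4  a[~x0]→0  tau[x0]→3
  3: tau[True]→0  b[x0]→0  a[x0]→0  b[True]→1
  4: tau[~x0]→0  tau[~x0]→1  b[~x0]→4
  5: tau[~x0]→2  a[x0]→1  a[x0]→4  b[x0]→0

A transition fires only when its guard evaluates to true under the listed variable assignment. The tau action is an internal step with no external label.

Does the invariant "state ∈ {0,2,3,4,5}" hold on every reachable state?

Allowed set {0,2,3,4,5}
Reach set: {0,1,4}
  0: safe
  1: ✗ unsafe
  4: safe
reach 1 via tau — violates

Answer: INVARIANT VIOLATED at state 1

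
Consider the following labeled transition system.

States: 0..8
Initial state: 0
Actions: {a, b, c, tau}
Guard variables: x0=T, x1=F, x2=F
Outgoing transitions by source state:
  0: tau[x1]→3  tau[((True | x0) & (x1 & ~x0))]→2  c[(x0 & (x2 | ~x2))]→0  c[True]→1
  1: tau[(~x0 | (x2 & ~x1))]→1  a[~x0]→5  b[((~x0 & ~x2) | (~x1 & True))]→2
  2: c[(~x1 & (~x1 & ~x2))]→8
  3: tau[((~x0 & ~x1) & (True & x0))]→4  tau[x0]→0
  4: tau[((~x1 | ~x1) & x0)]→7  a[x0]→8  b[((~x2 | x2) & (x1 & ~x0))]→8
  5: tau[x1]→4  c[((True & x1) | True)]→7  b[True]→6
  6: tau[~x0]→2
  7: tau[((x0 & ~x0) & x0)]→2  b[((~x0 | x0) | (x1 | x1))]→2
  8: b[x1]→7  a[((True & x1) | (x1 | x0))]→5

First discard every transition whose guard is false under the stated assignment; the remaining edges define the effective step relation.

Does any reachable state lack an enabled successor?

Reach set: {0,1,2,5,6,7,8}
  0: c→0  c→1  [2 out]
  1: b→2  [1 out]
  2: c→8  [1 out]
  5: b→6  c→7  [2 out]
  6: ∅  [STUCK]
  7: b→2  [1 out]
  8: a→5  [1 out]
trace reaching 6: c·b·c·a·b

Answer: DEADLOCK at state 6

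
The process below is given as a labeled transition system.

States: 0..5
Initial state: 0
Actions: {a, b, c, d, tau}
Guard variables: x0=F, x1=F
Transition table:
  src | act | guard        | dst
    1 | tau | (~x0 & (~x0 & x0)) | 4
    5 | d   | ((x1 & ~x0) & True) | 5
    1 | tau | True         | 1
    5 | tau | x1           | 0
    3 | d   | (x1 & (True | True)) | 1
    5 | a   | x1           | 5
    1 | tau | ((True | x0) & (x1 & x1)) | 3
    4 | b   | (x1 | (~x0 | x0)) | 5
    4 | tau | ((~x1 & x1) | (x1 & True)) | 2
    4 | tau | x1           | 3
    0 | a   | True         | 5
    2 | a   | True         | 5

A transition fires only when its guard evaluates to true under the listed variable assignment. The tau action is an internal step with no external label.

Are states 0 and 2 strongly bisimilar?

Answer: BISIMILAR

Working:
Compute ~ classes (split until stable):
  π0 = {{0,1,2,3,4,5}}
  π1 = {{0,2},{1},{3,5},{4}}
stable after 2 split(s): 4 block(s)
[0]={0,2}  [2]={0,2}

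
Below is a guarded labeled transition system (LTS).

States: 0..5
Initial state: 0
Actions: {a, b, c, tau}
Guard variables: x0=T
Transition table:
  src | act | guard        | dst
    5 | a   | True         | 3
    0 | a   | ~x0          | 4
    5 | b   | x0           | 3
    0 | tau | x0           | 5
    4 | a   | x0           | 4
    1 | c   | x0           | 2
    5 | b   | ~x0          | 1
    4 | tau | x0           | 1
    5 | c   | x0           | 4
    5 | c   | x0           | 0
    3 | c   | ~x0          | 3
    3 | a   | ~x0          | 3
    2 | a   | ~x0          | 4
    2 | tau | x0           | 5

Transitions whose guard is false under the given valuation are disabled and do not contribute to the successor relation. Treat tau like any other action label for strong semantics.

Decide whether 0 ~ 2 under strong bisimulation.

Refine partition for ~:
  P[0] = {{0,1,2,3,4,5}}
  P[1] = {{0,2},{1},{3},{4},{5}}
5 equivalence class(es) (converged in 2)
class of 0: {0,2}; class of 2: {0,2}

Answer: BISIMILAR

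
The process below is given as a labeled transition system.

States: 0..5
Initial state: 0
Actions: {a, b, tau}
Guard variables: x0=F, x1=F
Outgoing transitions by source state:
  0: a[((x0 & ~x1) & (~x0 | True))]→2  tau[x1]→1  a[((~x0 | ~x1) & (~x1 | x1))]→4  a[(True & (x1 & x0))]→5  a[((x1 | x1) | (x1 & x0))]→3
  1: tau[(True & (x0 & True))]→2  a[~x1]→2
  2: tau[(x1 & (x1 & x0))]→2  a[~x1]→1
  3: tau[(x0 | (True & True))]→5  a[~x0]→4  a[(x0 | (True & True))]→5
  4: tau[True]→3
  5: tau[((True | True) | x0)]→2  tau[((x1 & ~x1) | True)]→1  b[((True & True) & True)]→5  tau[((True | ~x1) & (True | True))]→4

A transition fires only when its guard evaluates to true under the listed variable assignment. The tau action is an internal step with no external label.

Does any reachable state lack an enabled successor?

Reach set: {0,1,2,3,4,5}
  0: a→4  [1 exit(s)]
  1: a→2  [1 exit(s)]
  2: a→1  [1 exit(s)]
  3: a→4  a→5  tau→5  [3 exit(s)]
  4: tau→3  [1 exit(s)]
  5: b→5  tau→1  tau→2  tau→4  [4 exit(s)]

Answer: DEADLOCK-FREE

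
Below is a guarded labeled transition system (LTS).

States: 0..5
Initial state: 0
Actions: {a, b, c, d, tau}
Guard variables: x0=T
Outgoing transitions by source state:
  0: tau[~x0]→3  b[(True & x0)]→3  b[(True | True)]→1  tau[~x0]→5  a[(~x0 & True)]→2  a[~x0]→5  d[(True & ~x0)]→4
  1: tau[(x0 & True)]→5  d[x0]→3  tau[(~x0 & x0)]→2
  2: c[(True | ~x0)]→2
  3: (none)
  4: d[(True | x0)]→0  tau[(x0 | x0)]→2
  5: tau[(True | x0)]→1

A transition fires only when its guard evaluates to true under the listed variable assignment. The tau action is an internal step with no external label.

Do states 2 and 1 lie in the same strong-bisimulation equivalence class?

Bisimulation quotient by refinement:
  round 0: {{0,1,2,3,4,5}}
  round 1: {{0},{1,4},{2},{3},{5}}
  round 2: {{0},{1},{2},{3},{4},{5}}
Fixed point at round 3; 6 class(es).
2∈{2}, 1∈{1}

Answer: NOT BISIMILAR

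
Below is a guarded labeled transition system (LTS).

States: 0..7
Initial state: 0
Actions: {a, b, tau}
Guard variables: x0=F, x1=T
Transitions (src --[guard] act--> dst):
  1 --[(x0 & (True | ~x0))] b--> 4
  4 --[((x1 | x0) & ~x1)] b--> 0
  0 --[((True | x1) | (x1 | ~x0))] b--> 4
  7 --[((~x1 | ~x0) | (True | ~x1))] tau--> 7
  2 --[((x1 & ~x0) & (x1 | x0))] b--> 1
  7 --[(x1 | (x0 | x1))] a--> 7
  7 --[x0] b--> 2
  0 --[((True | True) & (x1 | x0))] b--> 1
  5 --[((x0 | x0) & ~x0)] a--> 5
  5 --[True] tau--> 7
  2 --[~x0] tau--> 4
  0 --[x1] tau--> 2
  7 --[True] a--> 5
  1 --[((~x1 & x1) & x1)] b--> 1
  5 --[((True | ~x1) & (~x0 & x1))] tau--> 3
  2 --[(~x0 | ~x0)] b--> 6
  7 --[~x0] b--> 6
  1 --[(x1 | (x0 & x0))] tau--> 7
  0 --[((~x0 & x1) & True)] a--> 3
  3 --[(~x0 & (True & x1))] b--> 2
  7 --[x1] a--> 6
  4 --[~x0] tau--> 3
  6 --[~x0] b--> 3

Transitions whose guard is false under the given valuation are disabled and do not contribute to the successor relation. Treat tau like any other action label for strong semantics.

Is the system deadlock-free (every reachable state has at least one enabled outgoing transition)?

Reach set: {0,1,2,3,4,5,6,7}
  0: a→3  b→1  b→4  tau→2  [4 exit(s)]
  1: tau→7  [1 exit(s)]
  2: b→1  b→6  tau→4  [3 exit(s)]
  3: b→2  [1 exit(s)]
  4: tau→3  [1 exit(s)]
  5: tau→3  tau→7  [2 exit(s)]
  6: b→3  [1 exit(s)]
  7: a→5  a→6  a→7  b→6  tau→7  [5 exit(s)]

Answer: DEADLOCK-FREE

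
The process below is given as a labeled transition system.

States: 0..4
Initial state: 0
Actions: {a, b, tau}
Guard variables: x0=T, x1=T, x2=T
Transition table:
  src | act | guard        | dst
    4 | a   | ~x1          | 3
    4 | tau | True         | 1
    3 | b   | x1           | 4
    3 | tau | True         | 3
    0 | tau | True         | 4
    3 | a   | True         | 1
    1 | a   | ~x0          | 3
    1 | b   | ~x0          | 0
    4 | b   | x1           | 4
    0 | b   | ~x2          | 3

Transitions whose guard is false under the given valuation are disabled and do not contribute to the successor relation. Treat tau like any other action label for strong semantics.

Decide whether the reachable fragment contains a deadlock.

Reach set: {0,1,4}
  0: tau→4  [deg 1]
  1: ∅  [deadlock]
  4: b→4  tau→1  [deg 2]
witness 1: tau·tau

Answer: DEADLOCK at state 1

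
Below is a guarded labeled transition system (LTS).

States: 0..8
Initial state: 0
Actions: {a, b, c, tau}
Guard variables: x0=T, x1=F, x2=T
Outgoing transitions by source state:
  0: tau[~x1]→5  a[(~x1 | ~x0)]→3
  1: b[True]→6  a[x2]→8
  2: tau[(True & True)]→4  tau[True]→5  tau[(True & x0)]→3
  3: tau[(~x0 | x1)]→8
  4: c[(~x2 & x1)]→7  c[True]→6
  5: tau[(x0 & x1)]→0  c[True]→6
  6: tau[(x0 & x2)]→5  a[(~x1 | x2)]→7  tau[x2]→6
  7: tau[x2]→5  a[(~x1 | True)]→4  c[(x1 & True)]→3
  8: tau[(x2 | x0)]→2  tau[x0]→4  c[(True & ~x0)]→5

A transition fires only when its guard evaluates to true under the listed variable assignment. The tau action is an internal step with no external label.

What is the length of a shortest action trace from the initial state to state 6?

Layered search for 6:
  depth 0: {0}
  depth 1: {3,5}
  depth 2: {6}
depth(6)=2, e.g. tau·c

Answer: 2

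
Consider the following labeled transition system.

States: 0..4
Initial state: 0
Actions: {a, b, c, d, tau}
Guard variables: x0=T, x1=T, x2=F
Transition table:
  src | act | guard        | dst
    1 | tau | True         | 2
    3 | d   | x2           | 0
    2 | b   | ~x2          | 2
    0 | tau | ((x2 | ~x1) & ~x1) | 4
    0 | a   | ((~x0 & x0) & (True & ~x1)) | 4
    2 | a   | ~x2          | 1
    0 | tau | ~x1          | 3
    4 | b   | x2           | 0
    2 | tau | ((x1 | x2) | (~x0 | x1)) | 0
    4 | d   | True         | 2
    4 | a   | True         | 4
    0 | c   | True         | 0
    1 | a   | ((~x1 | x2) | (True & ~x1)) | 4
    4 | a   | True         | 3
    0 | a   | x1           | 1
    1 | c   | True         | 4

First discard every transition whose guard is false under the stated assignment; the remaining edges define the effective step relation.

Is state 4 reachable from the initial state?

Answer: REACHABLE

Working:
Guard filter leaves 10 enabled edge(s).
depth 0: {0}
depth 1: {1}  cumulative {0,1}
depth 2: {2,4}  cumulative {0,1,2,4}
depth 3: {3}  cumulative {0,1,2,3,4}
Reachable = {0,1,2,3,4}
witness 4: a·c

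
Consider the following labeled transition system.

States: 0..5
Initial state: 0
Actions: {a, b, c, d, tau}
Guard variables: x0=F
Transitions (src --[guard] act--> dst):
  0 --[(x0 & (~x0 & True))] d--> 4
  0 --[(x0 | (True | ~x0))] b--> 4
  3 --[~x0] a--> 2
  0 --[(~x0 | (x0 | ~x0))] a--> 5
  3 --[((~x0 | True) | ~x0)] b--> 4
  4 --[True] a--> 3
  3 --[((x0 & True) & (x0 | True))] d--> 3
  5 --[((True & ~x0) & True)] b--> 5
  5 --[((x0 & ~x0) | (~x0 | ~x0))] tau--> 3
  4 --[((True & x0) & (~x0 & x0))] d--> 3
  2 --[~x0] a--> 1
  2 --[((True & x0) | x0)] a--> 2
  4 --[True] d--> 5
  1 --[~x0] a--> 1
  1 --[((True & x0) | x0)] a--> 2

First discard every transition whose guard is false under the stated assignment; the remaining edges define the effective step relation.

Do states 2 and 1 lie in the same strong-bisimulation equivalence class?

Answer: BISIMILAR

Analysis:
Compute ~ classes (split until stable):
  π0 = {{0,1,2,3,4,5}}
  π1 = {{0,3},{1,2},{4},{5}}
  π2 = {{0},{1,2},{3},{4},{5}}
5 equivalence class(es) (converged in 3)
class of 2: {1,2}; class of 1: {1,2}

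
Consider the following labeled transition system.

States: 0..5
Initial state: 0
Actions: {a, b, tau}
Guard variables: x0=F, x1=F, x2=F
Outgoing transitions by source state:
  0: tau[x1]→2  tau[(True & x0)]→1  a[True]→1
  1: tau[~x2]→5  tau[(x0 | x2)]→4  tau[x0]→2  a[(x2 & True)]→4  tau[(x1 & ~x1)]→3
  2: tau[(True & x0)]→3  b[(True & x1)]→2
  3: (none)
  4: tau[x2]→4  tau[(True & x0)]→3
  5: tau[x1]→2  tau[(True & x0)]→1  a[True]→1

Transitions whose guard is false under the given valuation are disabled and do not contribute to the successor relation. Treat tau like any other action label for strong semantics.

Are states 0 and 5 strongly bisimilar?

Answer: BISIMILAR

Trace:
Refine partition for ~:
  π0 = {{0,1,2,3,4,5}}
  π1 = {{0,5},{1},{2,3,4}}
Fixed point at round 2; 3 class(es).
class of 0: {0,5}; class of 5: {0,5}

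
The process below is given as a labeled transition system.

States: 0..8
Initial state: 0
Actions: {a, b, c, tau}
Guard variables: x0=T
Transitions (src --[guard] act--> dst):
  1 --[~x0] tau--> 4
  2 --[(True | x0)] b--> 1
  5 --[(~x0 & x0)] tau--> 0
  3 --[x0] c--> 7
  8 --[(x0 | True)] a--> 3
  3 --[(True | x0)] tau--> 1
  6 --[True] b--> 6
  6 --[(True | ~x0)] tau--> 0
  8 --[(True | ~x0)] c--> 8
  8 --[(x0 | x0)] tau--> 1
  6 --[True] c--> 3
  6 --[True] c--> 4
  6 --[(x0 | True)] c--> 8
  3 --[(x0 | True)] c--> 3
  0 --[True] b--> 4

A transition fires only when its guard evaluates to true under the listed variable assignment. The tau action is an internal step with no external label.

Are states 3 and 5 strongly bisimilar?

Compute ~ classes (split until stable):
  π0 = {{0,1,2,3,4,5,6,7,8}}
  π1 = {{0,2},{1,4,5,7},{3},{6},{8}}
stable after 2 split(s): 5 block(s)
3∈{3}, 5∈{1,4,5,7}

Answer: NOT BISIMILAR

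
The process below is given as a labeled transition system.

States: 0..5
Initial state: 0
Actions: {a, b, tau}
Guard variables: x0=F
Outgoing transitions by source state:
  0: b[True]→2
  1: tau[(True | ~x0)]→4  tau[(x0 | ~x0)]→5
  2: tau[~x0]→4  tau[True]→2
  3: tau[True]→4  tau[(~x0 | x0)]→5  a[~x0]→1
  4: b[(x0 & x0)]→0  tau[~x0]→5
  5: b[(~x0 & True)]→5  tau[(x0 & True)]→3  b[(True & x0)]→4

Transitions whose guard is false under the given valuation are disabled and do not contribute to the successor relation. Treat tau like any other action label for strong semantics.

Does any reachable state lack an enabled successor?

Reachable = {0,2,4,5}
  0: b→2  [1 exit(s)]
  2: tau→2  tau→4  [2 exit(s)]
  4: tau→5  [1 exit(s)]
  5: b→5  [1 exit(s)]

Answer: DEADLOCK-FREE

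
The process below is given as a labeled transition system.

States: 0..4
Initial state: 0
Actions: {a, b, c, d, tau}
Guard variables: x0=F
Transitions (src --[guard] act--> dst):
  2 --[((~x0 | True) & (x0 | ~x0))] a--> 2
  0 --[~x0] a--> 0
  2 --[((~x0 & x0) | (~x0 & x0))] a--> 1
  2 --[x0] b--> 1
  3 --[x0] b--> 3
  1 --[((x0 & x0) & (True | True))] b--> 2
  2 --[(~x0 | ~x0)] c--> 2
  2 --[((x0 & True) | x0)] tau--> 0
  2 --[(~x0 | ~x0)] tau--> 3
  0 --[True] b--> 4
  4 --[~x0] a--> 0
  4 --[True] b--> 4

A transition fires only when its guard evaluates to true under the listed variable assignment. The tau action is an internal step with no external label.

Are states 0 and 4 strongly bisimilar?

Refine partition for ~:
  P[0] = {{0,1,2,3,4}}
  P[1] = {{0,4},{1,3},{2}}
3 equivalence class(es) (converged in 2)
class of 0: {0,4}; class of 4: {0,4}

Answer: BISIMILAR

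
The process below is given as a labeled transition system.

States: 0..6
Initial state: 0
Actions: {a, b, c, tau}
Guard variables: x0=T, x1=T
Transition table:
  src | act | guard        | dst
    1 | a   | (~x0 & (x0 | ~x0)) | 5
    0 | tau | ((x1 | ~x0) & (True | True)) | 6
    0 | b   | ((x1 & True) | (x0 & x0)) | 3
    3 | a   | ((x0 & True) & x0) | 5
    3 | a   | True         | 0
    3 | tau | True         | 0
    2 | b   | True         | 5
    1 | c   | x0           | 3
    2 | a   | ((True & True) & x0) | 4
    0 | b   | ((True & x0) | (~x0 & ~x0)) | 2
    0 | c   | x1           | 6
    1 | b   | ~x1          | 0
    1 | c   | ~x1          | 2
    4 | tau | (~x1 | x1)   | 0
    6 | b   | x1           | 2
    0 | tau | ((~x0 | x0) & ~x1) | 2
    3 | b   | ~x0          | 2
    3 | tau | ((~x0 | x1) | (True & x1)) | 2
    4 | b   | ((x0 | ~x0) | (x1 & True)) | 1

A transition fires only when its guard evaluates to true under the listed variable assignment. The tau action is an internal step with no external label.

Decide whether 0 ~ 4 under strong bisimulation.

Answer: NOT BISIMILAR

Trace:
Bisimulation quotient by refinement:
  π0 = {{0,1,2,3,4,5,6}}
  π1 = {{0},{1},{2},{3},{4},{5},{6}}
stable after 2 split(s): 7 block(s)
0∈{0}, 4∈{4}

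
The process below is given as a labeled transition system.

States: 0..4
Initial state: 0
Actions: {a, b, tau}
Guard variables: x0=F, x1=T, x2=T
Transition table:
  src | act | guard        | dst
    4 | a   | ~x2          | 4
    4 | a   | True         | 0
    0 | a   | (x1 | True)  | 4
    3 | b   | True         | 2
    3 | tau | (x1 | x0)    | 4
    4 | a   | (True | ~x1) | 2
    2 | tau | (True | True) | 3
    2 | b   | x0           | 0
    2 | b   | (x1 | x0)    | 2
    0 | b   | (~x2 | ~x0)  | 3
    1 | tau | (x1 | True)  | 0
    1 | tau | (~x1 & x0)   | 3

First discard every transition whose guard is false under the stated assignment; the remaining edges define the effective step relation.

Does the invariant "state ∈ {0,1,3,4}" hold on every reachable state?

Answer: INVARIANT VIOLATED at state 2

Trace:
Inv-set: {0,1,3,4}
Reach set: {0,2,3,4}
  0: safe
  2: ✗ unsafe
  3: safe
  4: safe
reach 2 via a·a — violates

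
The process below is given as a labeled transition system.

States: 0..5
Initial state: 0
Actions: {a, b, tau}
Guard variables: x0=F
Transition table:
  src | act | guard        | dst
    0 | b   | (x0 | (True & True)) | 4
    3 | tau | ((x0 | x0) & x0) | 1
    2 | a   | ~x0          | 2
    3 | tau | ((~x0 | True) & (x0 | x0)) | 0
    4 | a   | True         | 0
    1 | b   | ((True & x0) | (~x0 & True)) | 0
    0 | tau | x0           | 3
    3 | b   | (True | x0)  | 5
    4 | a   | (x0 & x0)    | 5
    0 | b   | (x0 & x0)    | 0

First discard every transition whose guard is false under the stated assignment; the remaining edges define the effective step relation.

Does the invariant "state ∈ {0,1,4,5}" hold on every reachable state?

Inv-set: {0,1,4,5}
Reachable = {0,4}
  0: safe
  4: safe

Answer: INVARIANT HOLDS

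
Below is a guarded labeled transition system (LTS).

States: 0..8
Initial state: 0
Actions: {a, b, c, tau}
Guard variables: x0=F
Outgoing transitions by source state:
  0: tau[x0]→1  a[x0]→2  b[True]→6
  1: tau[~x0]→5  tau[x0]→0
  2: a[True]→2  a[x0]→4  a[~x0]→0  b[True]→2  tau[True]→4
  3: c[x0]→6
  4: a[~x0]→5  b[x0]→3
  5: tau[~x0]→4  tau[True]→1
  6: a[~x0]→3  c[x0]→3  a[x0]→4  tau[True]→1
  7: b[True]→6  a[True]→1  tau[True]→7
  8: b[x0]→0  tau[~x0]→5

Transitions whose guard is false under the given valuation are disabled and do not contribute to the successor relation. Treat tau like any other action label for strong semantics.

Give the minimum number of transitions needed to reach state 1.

Answer: 2

Working:
Breadth-first toward 1:
  L0 = {0}
  L1 = {6}
  L2 = {1,3}
first hit 1 at d=2 via b·tau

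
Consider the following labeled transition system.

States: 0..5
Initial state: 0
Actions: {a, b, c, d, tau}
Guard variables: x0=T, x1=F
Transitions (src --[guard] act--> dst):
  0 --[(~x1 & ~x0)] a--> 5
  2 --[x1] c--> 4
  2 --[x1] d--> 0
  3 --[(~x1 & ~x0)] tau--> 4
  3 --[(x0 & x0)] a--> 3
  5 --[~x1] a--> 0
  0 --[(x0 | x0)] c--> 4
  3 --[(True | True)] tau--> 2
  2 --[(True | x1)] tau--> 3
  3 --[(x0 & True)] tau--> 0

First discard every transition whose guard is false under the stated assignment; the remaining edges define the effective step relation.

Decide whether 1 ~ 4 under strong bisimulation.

Answer: BISIMILAR

Analysis:
Bisimulation quotient by refinement:
  P[0] = {{0,1,2,3,4,5}}
  P[1] = {{0},{1,4},{2},{3},{5}}
Fixed point at round 2; 5 class(es).
1∈{1,4}, 4∈{1,4}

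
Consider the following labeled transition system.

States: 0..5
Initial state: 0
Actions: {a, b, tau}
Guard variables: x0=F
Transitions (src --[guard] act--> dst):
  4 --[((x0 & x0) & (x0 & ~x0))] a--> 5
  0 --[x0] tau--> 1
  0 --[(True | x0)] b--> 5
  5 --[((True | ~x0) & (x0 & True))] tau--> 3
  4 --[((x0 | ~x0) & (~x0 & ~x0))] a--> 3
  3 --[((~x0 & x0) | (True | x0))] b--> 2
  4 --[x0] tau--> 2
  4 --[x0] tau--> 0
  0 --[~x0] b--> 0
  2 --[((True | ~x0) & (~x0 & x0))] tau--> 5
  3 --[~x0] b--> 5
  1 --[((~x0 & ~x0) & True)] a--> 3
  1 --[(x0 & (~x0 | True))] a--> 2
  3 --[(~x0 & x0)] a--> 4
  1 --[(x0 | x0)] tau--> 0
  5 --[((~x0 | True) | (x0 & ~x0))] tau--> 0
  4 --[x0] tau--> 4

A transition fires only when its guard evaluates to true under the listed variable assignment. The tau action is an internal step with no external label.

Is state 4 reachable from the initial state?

Guard filter leaves 7 enabled edge(s).
L0 = {0}
L1 = {5}  now seen {0,5}
Reachable = {0,5}

Answer: UNREACHABLE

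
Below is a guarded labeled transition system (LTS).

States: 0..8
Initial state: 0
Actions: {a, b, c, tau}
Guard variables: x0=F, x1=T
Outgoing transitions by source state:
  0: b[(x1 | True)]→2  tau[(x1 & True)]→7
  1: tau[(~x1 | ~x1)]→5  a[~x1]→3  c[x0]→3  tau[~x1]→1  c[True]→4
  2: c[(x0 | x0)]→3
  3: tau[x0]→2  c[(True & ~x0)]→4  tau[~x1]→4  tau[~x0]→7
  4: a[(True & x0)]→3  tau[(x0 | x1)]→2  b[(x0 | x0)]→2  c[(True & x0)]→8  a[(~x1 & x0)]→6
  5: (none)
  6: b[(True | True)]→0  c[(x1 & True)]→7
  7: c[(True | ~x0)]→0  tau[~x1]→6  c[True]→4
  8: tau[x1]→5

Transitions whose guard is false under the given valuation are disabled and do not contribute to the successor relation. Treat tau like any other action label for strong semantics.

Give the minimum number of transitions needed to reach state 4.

Answer: 2

Analysis:
Breadth-first toward 4:
  Layer 0: {0}
  Layer 1: {2,7}
  Layer 2: {4}
depth(4)=2, e.g. tau·c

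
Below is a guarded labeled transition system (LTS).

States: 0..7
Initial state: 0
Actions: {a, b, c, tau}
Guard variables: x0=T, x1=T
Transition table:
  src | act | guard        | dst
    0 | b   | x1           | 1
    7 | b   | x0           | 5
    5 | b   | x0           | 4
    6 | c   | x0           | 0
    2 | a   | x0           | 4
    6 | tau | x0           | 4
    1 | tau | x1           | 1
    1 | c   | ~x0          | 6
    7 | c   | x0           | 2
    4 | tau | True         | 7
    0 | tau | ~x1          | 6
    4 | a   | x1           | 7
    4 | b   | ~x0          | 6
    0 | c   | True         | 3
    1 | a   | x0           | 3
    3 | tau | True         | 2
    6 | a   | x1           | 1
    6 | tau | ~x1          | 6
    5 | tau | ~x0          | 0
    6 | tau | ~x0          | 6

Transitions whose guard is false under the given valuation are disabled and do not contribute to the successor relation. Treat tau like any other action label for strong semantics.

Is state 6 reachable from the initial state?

Answer: UNREACHABLE

Analysis:
14 transition(s) survive guard evaluation.
depth 0: {0}
depth 1: {1,3}  now seen {0,1,3}
depth 2: {2}  now seen {0,1,2,3}
depth 3: {4}  now seen {0,1,2,3,4}
depth 4: {7}  now seen {0,1,2,3,4,7}
depth 5: {5}  now seen {0,1,2,3,4,5,7}
R = {0,1,2,3,4,5,7}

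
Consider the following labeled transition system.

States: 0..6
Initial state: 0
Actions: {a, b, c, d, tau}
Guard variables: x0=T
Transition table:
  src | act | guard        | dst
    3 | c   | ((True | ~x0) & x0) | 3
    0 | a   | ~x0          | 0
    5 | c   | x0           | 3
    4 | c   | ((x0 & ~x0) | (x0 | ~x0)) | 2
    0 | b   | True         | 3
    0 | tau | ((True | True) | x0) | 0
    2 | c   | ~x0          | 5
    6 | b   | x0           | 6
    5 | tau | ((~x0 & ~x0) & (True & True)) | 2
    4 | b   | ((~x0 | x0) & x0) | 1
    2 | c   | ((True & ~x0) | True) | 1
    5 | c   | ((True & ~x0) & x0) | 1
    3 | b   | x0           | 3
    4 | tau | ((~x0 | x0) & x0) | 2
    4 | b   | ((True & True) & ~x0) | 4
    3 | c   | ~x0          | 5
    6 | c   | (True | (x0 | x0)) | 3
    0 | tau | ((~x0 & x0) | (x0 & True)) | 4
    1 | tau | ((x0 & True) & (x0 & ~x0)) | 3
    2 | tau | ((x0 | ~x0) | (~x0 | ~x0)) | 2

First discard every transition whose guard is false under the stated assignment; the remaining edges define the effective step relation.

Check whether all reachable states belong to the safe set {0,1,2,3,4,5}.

Allowed set {0,1,2,3,4,5}
Reachable = {0,1,2,3,4}
  0: ok
  1: ok
  2: ok
  3: ok
  4: ok

Answer: INVARIANT HOLDS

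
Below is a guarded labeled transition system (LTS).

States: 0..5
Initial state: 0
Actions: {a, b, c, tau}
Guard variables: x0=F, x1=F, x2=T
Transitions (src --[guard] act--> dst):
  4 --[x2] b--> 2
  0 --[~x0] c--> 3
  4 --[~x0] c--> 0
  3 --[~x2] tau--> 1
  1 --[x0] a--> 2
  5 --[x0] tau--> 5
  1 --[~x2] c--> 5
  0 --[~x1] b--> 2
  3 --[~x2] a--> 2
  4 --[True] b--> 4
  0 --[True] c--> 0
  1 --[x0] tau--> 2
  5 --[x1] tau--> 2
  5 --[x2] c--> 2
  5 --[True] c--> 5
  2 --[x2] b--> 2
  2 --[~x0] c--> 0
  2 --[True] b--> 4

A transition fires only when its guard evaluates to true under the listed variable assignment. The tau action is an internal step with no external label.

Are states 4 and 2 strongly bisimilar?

Bisimulation quotient by refinement:
  round 0: {{0,1,2,3,4,5}}
  round 1: {{0,2,4},{1,3},{5}}
  round 2: {{0},{1,3},{2,4},{5}}
4 equivalence class(es) (converged in 3)
4∈{2,4}, 2∈{2,4}

Answer: BISIMILAR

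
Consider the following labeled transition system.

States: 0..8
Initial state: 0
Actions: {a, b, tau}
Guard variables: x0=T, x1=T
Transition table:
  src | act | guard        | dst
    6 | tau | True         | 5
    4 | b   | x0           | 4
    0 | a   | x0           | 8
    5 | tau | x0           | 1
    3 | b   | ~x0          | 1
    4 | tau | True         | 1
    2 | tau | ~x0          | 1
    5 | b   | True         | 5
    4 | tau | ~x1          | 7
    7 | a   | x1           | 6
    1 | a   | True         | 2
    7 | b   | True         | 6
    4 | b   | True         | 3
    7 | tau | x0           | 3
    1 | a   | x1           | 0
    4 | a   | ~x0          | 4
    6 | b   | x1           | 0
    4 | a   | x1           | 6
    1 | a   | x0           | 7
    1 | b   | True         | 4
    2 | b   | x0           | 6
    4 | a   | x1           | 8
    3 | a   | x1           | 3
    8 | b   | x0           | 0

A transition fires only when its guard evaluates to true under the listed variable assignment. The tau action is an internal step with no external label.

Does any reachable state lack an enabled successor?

Reachable = {0,8}
  0: a→8  [deg 1]
  8: b→0  [deg 1]

Answer: DEADLOCK-FREE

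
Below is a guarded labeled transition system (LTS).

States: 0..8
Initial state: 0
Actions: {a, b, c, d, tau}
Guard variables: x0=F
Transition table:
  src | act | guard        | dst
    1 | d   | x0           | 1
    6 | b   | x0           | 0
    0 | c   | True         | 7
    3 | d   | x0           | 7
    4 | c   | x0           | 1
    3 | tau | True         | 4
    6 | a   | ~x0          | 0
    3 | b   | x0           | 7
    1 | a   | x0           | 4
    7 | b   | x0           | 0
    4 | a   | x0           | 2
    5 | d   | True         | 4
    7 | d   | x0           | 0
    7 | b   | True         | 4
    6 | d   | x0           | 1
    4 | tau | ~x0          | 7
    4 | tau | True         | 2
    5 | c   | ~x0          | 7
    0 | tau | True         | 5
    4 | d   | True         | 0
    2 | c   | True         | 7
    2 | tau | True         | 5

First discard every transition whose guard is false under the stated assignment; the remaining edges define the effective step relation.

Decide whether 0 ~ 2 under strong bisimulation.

Answer: BISIMILAR

Analysis:
Compute ~ classes (split until stable):
  P[0] = {{0,1,2,3,4,5,6,7,8}}
  P[1] = {{0,2},{1,8},{3},{4},{5},{6},{7}}
stable after 2 split(s): 7 block(s)
0∈{0,2}, 2∈{0,2}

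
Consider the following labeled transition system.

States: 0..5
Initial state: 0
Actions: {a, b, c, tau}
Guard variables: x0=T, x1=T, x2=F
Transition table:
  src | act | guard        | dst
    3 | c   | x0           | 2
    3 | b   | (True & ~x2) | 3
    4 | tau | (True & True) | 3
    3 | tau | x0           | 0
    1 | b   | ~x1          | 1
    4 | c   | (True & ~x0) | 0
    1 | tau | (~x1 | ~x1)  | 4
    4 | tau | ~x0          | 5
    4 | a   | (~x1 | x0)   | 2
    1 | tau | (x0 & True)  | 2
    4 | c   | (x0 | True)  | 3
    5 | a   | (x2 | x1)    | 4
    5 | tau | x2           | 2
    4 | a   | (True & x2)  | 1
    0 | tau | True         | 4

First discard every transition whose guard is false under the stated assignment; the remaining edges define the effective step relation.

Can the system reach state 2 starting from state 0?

Guard filter leaves 9 enabled edge(s).
Layer 0: {0}
Layer 1: {4}  now seen {0,4}
Layer 2: {2,3}  now seen {0,2,3,4}
Reach set: {0,2,3,4}
witness 2: tau·a

Answer: REACHABLE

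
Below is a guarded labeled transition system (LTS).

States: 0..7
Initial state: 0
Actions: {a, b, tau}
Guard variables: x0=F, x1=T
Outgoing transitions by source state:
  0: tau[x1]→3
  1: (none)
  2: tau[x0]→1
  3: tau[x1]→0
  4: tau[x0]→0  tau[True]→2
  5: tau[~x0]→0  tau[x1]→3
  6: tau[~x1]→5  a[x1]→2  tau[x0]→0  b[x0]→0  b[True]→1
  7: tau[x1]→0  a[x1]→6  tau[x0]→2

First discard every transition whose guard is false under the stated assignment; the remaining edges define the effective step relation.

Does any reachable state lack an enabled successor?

Reach set: {0,3}
  0: tau→3  [1 out]
  3: tau→0  [1 out]

Answer: DEADLOCK-FREE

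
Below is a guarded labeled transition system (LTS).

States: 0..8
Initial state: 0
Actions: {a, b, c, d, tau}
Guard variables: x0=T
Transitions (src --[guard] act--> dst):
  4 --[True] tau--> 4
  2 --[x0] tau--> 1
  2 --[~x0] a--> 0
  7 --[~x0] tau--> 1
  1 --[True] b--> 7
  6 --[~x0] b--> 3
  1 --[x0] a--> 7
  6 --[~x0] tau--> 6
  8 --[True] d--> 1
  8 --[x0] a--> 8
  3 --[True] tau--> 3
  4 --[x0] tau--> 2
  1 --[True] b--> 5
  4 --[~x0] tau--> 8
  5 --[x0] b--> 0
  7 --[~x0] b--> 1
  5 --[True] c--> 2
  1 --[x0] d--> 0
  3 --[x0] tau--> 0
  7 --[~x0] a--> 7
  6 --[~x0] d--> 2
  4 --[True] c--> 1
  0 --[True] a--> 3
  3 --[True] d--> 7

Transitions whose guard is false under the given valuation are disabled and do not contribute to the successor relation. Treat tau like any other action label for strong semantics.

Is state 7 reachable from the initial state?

16 transition(s) survive guard evaluation.
depth 0: {0}
depth 1: {3}  now seen {0,3}
depth 2: {7}  now seen {0,3,7}
Reachable = {0,3,7}
trace reaching 7: a·d

Answer: REACHABLE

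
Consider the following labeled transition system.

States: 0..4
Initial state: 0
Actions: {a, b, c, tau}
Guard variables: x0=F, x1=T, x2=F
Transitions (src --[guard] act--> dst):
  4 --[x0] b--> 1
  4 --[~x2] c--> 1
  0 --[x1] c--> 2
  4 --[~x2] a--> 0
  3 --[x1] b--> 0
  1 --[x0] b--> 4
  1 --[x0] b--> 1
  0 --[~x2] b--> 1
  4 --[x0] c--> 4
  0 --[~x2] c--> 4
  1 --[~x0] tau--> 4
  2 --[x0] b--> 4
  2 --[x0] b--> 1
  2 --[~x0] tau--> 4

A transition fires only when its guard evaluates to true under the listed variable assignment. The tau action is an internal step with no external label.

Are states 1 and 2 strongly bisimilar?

Refine partition for ~:
  P[0] = {{0,1,2,3,4}}
  P[1] = {{0},{1,2},{3},{4}}
4 equivalence class(es) (converged in 2)
1∈{1,2}, 2∈{1,2}

Answer: BISIMILAR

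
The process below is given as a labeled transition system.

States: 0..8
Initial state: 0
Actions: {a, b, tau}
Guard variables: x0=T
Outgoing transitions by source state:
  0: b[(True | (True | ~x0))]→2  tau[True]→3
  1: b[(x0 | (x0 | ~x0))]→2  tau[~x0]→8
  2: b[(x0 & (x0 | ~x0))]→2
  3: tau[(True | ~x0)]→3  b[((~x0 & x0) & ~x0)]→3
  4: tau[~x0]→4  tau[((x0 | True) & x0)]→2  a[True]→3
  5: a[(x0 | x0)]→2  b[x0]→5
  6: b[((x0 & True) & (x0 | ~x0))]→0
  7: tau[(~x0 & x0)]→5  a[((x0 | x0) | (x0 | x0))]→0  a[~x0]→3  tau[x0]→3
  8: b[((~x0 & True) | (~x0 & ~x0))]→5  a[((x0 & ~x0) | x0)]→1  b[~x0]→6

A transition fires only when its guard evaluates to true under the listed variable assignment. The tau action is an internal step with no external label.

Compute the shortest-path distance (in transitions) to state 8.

Layered search for 8:
  L0 = {0}
  L1 = {2,3}
8 never appears.

Answer: UNREACHABLE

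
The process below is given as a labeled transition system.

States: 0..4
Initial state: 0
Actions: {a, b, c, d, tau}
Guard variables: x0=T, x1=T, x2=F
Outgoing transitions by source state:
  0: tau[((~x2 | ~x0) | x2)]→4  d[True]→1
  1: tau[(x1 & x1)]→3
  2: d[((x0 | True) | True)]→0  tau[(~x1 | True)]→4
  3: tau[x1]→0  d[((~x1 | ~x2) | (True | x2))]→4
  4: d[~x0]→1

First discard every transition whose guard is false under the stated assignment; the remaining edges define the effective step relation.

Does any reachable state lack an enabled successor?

R = {0,1,3,4}
  0: d→1  tau→4  [deg 2]
  1: tau→3  [deg 1]
  3: d→4  tau→0  [deg 2]
  4: ∅  [deadlock]
Path to 4: tau

Answer: DEADLOCK at state 4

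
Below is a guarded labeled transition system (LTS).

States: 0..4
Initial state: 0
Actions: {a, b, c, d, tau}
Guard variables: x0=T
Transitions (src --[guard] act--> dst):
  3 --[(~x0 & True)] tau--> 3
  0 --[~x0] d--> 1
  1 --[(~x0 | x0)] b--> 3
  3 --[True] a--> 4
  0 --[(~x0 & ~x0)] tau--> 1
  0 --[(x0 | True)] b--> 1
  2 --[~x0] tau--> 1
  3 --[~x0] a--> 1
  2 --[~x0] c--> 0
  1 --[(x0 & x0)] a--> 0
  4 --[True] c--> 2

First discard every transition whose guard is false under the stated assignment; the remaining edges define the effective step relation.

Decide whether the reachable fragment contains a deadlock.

Reach set: {0,1,2,3,4}
  0: b→1  [deg 1]
  1: a→0  b→3  [deg 2]
  2: ∅  [no exit]
  3: a→4  [deg 1]
  4: c→2  [deg 1]
Path to 2: b·b·a·c

Answer: DEADLOCK at state 2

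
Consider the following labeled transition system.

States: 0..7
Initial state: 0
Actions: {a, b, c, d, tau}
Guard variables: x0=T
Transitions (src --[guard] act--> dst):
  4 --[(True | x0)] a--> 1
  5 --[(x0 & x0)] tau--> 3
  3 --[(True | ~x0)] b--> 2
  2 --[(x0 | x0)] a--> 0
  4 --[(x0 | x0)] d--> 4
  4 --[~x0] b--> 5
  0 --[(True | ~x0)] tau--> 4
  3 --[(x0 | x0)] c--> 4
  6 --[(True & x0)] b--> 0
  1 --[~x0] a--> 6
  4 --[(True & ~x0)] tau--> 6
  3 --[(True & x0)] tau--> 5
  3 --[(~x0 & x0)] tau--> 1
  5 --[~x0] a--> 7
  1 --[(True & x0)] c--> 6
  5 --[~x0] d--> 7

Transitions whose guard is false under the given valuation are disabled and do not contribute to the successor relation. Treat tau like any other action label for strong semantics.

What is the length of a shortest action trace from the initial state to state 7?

Breadth-first toward 7:
  Layer 0: {0}
  Layer 1: {4}
  Layer 2: {1}
  Layer 3: {6}
7 never appears.

Answer: UNREACHABLE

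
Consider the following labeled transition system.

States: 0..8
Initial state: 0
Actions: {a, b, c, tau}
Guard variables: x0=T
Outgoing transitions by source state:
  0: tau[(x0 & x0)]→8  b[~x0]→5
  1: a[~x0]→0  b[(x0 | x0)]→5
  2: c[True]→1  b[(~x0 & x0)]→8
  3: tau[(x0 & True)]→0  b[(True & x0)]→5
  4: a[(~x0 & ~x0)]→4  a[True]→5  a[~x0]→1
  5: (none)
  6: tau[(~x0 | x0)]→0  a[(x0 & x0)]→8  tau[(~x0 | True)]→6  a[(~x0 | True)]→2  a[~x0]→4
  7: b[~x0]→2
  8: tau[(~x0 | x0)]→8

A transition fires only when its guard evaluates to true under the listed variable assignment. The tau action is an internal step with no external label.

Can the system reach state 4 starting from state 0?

After dropping false guards: 11 live edges.
L0 = {0}
L1 = {8}  total {0,8}
Reach set: {0,8}

Answer: UNREACHABLE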